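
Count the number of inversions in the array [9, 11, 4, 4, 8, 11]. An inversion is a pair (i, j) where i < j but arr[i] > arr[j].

Finding inversions in [9, 11, 4, 4, 8, 11]:

(0, 2): arr[0]=9 > arr[2]=4
(0, 3): arr[0]=9 > arr[3]=4
(0, 4): arr[0]=9 > arr[4]=8
(1, 2): arr[1]=11 > arr[2]=4
(1, 3): arr[1]=11 > arr[3]=4
(1, 4): arr[1]=11 > arr[4]=8

Total inversions: 6

The array has 6 inversion(s): (0,2), (0,3), (0,4), (1,2), (1,3), (1,4). Each pair (i,j) satisfies i < j and arr[i] > arr[j].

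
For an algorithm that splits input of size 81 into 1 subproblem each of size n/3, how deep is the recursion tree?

For divide and conquer with division factor 3:

Problem sizes at each level:
Level 0: 81
Level 1: 27
Level 2: 9
Level 3: 3
Level 4: 1

The root is level 0 and the size-1 base case is level 4 (the tree spans levels 0 through 4, i.e. 5 levels counting the root), so the depth is the number of divisions: log_3(81) = 4

The recursion tree depth is log_3(81) = 4. At each level, the problem size is divided by 3, so it takes 4 divisions to reduce to a base case of size 1. The algorithm makes 1 recursive call at each level.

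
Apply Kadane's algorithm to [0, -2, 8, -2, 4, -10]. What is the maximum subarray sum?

Using Kadane's algorithm on [0, -2, 8, -2, 4, -10]:

Scanning through the array:
Position 1 (value -2): max_ending_here = -2, max_so_far = 0
Position 2 (value 8): max_ending_here = 8, max_so_far = 8
Position 3 (value -2): max_ending_here = 6, max_so_far = 8
Position 4 (value 4): max_ending_here = 10, max_so_far = 10
Position 5 (value -10): max_ending_here = 0, max_so_far = 10

Maximum subarray: [8, -2, 4]
Maximum sum: 10

The maximum subarray is [8, -2, 4] with sum 10. This subarray runs from index 2 to index 4.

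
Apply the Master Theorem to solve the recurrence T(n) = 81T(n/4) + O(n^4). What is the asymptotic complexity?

Master Theorem for T(n) = 81T(n/4) + O(n^4):

a = 81, b = 4, c = 4
log_b(a) = log_4(81) = 3.1699

Case 3: c = 4 > log_4(81) = 3.1699
T(n) = O(n^4) = O(n^4)

For T(n) = 81T(n/4) + O(n^4): log_4(81) = 3.1699. This is Case 3 of the Master Theorem (c > log_b(a), work dominated by root), giving O(n^4).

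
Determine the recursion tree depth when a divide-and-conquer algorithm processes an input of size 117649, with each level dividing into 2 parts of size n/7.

For divide and conquer with division factor 7:

Problem sizes at each level:
Level 0: 117649
Level 1: 16807
Level 2: 2401
Level 3: 343
Level 4: 49
Level 5: 7
Level 6: 1

The root is level 0 and the size-1 base case is level 6 (the tree spans levels 0 through 6, i.e. 7 levels counting the root), so the depth is the number of divisions: log_7(117649) = 6

The recursion tree depth is log_7(117649) = 6. At each level, the problem size is divided by 7, so it takes 6 divisions to reduce to a base case of size 1. The algorithm makes 2 recursive calls at each level.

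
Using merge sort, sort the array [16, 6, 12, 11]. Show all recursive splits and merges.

Merge sort trace:

Split: [16, 6, 12, 11] -> [16, 6] and [12, 11]
  Split: [16, 6] -> [16] and [6]
  Merge: [16] + [6] -> [6, 16]
  Split: [12, 11] -> [12] and [11]
  Merge: [12] + [11] -> [11, 12]
Merge: [6, 16] + [11, 12] -> [6, 11, 12, 16]

Final sorted array: [6, 11, 12, 16]

The merge sort proceeds by recursively splitting the array and merging sorted halves.
After all merges, the sorted array is [6, 11, 12, 16].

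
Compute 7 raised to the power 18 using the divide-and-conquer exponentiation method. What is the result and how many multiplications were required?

Computing 7^18 by squaring (build up from 7^1; each line after the first costs one multiplication):

7^1 = 7
7^2 = (7^1)^2 = 7^2 = 49
7^4 = (7^2)^2 = 49^2 = 2401
7^8 = (7^4)^2 = 2401^2 = 5764801
7^9 = 7 * 7^8 = 7 * 5764801 = 40353607
7^18 = (7^9)^2 = 40353607^2 = 1628413597910449

Result: 1628413597910449
Multiplications needed: 5 (5 lines after 7^1)

7^18 = 1628413597910449. Using exponentiation by squaring, this requires 5 multiplications. The key idea: if the exponent is even, square the half-power; if odd, multiply by the base once.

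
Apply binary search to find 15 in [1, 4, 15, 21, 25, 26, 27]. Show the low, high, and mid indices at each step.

Binary search for 15 in [1, 4, 15, 21, 25, 26, 27]:

lo=0, hi=6, mid=3, arr[mid]=21 -> 21 > 15, search left half
lo=0, hi=2, mid=1, arr[mid]=4 -> 4 < 15, search right half
lo=2, hi=2, mid=2, arr[mid]=15 -> Found target at index 2!

Binary search finds 15 at index 2 after 3 comparisons. The search repeatedly halves the search space by comparing with the middle element.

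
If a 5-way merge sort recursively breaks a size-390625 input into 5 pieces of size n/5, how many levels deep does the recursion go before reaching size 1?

For divide and conquer with division factor 5:

Problem sizes at each level:
Level 0: 390625
Level 1: 78125
Level 2: 15625
Level 3: 3125
Level 4: 625
Level 5: 125
Level 6: 25
Level 7: 5
Level 8: 1

The root is level 0 and the size-1 base case is level 8 (the tree spans levels 0 through 8, i.e. 9 levels counting the root), so the depth is the number of divisions: log_5(390625) = 8

The recursion tree depth is log_5(390625) = 8. At each level, the problem size is divided by 5, so it takes 8 divisions to reduce to a base case of size 1. The algorithm makes 5 recursive calls at each level.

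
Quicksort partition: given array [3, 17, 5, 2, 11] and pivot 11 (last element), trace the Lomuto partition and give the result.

Lomuto partition with pivot = 11:

Initial array: [3, 17, 5, 2, 11]

arr[0]=3 <= 11: swap with position 0, array becomes [3, 17, 5, 2, 11]
arr[1]=17 > 11: no swap
arr[2]=5 <= 11: swap with position 1, array becomes [3, 5, 17, 2, 11]
arr[3]=2 <= 11: swap with position 2, array becomes [3, 5, 2, 17, 11]

Place pivot at position 3: [3, 5, 2, 11, 17]
Pivot position: 3

After partitioning with pivot 11, the array becomes [3, 5, 2, 11, 17]. The pivot is placed at index 3. All elements to the left of the pivot are <= 11, and all elements to the right are > 11.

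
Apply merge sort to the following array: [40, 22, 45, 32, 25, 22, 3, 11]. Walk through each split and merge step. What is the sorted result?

Merge sort trace:

Split: [40, 22, 45, 32, 25, 22, 3, 11] -> [40, 22, 45, 32] and [25, 22, 3, 11]
  Split: [40, 22, 45, 32] -> [40, 22] and [45, 32]
    Split: [40, 22] -> [40] and [22]
    Merge: [40] + [22] -> [22, 40]
    Split: [45, 32] -> [45] and [32]
    Merge: [45] + [32] -> [32, 45]
  Merge: [22, 40] + [32, 45] -> [22, 32, 40, 45]
  Split: [25, 22, 3, 11] -> [25, 22] and [3, 11]
    Split: [25, 22] -> [25] and [22]
    Merge: [25] + [22] -> [22, 25]
    Split: [3, 11] -> [3] and [11]
    Merge: [3] + [11] -> [3, 11]
  Merge: [22, 25] + [3, 11] -> [3, 11, 22, 25]
Merge: [22, 32, 40, 45] + [3, 11, 22, 25] -> [3, 11, 22, 22, 25, 32, 40, 45]

Final sorted array: [3, 11, 22, 22, 25, 32, 40, 45]

The merge sort proceeds by recursively splitting the array and merging sorted halves.
After all merges, the sorted array is [3, 11, 22, 22, 25, 32, 40, 45].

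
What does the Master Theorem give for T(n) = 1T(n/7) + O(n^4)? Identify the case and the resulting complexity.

Master Theorem for T(n) = 1T(n/7) + O(n^4):

a = 1, b = 7, c = 4
log_b(a) = log_7(1) = 0.0000

Case 3: c = 4 > log_7(1) = 0.0000
T(n) = O(n^4) = O(n^4)

For T(n) = 1T(n/7) + O(n^4): log_7(1) = 0.0000. This is Case 3 of the Master Theorem (c > log_b(a), work dominated by root), giving O(n^4).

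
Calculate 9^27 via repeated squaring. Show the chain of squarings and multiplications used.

Computing 9^27 by squaring (build up from 9^1; each line after the first costs one multiplication):

9^1 = 9
9^2 = (9^1)^2 = 9^2 = 81
9^3 = 9 * 9^2 = 9 * 81 = 729
9^6 = (9^3)^2 = 729^2 = 531441
9^12 = (9^6)^2 = 531441^2 = 282429536481
9^13 = 9 * 9^12 = 9 * 282429536481 = 2541865828329
9^26 = (9^13)^2 = 2541865828329^2 = 6461081889226673298932241
9^27 = 9 * 9^26 = 9 * 6461081889226673298932241 = 58149737003040059690390169

Result: 58149737003040059690390169
Multiplications needed: 7 (7 lines after 9^1)

9^27 = 58149737003040059690390169. Using exponentiation by squaring, this requires 7 multiplications. The key idea: if the exponent is even, square the half-power; if odd, multiply by the base once.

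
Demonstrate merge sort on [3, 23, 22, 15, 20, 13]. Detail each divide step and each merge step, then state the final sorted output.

Merge sort trace:

Split: [3, 23, 22, 15, 20, 13] -> [3, 23, 22] and [15, 20, 13]
  Split: [3, 23, 22] -> [3] and [23, 22]
    Split: [23, 22] -> [23] and [22]
    Merge: [23] + [22] -> [22, 23]
  Merge: [3] + [22, 23] -> [3, 22, 23]
  Split: [15, 20, 13] -> [15] and [20, 13]
    Split: [20, 13] -> [20] and [13]
    Merge: [20] + [13] -> [13, 20]
  Merge: [15] + [13, 20] -> [13, 15, 20]
Merge: [3, 22, 23] + [13, 15, 20] -> [3, 13, 15, 20, 22, 23]

Final sorted array: [3, 13, 15, 20, 22, 23]

The merge sort proceeds by recursively splitting the array and merging sorted halves.
After all merges, the sorted array is [3, 13, 15, 20, 22, 23].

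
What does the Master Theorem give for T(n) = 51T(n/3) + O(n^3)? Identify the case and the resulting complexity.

Master Theorem for T(n) = 51T(n/3) + O(n^3):

a = 51, b = 3, c = 3
log_b(a) = log_3(51) = 3.5789

Case 1: c = 3 < log_3(51) = 3.5789
T(n) = O(n^(log_3 51))

For T(n) = 51T(n/3) + O(n^3): log_3(51) = 3.5789. This is Case 1 of the Master Theorem (c < log_b(a), work dominated by leaves), giving O(n^(log_3 51)).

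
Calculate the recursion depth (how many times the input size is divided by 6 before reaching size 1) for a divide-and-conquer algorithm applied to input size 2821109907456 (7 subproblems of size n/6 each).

For divide and conquer with division factor 6:

Problem sizes at each level:
Level 0: 2821109907456
Level 1: 470184984576
Level 2: 78364164096
Level 3: 13060694016
Level 4: 2176782336
Level 5: 362797056
Level 6: 60466176
Level 7: 10077696
Level 8: 1679616
Level 9: 279936
Level 10: 46656
Level 11: 7776
Level 12: 1296
Level 13: 216
Level 14: 36
Level 15: 6
Level 16: 1

The root is level 0 and the size-1 base case is level 16 (the tree spans levels 0 through 16, i.e. 17 levels counting the root), so the depth is the number of divisions: log_6(2821109907456) = 16

The recursion tree depth is log_6(2821109907456) = 16. At each level, the problem size is divided by 6, so it takes 16 divisions to reduce to a base case of size 1. The algorithm makes 7 recursive calls at each level.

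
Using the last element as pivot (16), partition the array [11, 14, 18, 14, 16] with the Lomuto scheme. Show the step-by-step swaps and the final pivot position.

Lomuto partition with pivot = 16:

Initial array: [11, 14, 18, 14, 16]

arr[0]=11 <= 16: swap with position 0, array becomes [11, 14, 18, 14, 16]
arr[1]=14 <= 16: swap with position 1, array becomes [11, 14, 18, 14, 16]
arr[2]=18 > 16: no swap
arr[3]=14 <= 16: swap with position 2, array becomes [11, 14, 14, 18, 16]

Place pivot at position 3: [11, 14, 14, 16, 18]
Pivot position: 3

After partitioning with pivot 16, the array becomes [11, 14, 14, 16, 18]. The pivot is placed at index 3. All elements to the left of the pivot are <= 16, and all elements to the right are > 16.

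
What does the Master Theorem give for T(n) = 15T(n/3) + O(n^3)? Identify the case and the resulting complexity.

Master Theorem for T(n) = 15T(n/3) + O(n^3):

a = 15, b = 3, c = 3
log_b(a) = log_3(15) = 2.4650

Case 3: c = 3 > log_3(15) = 2.4650
T(n) = O(n^3) = O(n^3)

For T(n) = 15T(n/3) + O(n^3): log_3(15) = 2.4650. This is Case 3 of the Master Theorem (c > log_b(a), work dominated by root), giving O(n^3).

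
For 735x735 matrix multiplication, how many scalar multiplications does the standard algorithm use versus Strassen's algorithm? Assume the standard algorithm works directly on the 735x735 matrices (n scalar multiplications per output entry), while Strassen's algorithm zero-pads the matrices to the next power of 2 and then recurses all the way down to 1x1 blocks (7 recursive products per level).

Matrix multiplication for 735x735 matrices:

Strassen's algorithm requires power-of-2 dimensions. Pad 735x735 to 1024x1024 (next power of 2).

Standard algorithm: 735^3 = 397065375 multiplications
Strassen's algorithm: 7^(log2(1024)) = 7^10 = 282475249 multiplications
Savings: 397065375 - 282475249 = 114590126 multiplications

Standard: 397065375 multiplications (735^3). Strassen: 282475249 multiplications (7^10, after padding to 1024x1024). Strassen reduces 8 recursive multiplications to 7 at each level.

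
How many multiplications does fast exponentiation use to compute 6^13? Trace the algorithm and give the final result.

Computing 6^13 by squaring (build up from 6^1; each line after the first costs one multiplication):

6^1 = 6
6^2 = (6^1)^2 = 6^2 = 36
6^3 = 6 * 6^2 = 6 * 36 = 216
6^6 = (6^3)^2 = 216^2 = 46656
6^12 = (6^6)^2 = 46656^2 = 2176782336
6^13 = 6 * 6^12 = 6 * 2176782336 = 13060694016

Result: 13060694016
Multiplications needed: 5 (5 lines after 6^1)

6^13 = 13060694016. Using exponentiation by squaring, this requires 5 multiplications. The key idea: if the exponent is even, square the half-power; if odd, multiply by the base once.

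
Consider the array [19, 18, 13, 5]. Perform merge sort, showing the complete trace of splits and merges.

Merge sort trace:

Split: [19, 18, 13, 5] -> [19, 18] and [13, 5]
  Split: [19, 18] -> [19] and [18]
  Merge: [19] + [18] -> [18, 19]
  Split: [13, 5] -> [13] and [5]
  Merge: [13] + [5] -> [5, 13]
Merge: [18, 19] + [5, 13] -> [5, 13, 18, 19]

Final sorted array: [5, 13, 18, 19]

The merge sort proceeds by recursively splitting the array and merging sorted halves.
After all merges, the sorted array is [5, 13, 18, 19].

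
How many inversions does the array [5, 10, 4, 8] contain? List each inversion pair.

Finding inversions in [5, 10, 4, 8]:

(0, 2): arr[0]=5 > arr[2]=4
(1, 2): arr[1]=10 > arr[2]=4
(1, 3): arr[1]=10 > arr[3]=8

Total inversions: 3

The array has 3 inversion(s): (0,2), (1,2), (1,3). Each pair (i,j) satisfies i < j and arr[i] > arr[j].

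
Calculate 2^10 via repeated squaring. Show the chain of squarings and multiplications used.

Computing 2^10 by squaring (build up from 2^1; each line after the first costs one multiplication):

2^1 = 2
2^2 = (2^1)^2 = 2^2 = 4
2^4 = (2^2)^2 = 4^2 = 16
2^5 = 2 * 2^4 = 2 * 16 = 32
2^10 = (2^5)^2 = 32^2 = 1024

Result: 1024
Multiplications needed: 4 (4 lines after 2^1)

2^10 = 1024. Using exponentiation by squaring, this requires 4 multiplications. The key idea: if the exponent is even, square the half-power; if odd, multiply by the base once.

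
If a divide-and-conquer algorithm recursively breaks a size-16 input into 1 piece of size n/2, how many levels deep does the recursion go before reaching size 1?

For divide and conquer with division factor 2:

Problem sizes at each level:
Level 0: 16
Level 1: 8
Level 2: 4
Level 3: 2
Level 4: 1

The root is level 0 and the size-1 base case is level 4 (the tree spans levels 0 through 4, i.e. 5 levels counting the root), so the depth is the number of divisions: log_2(16) = 4

The recursion tree depth is log_2(16) = 4. At each level, the problem size is divided by 2, so it takes 4 divisions to reduce to a base case of size 1. The algorithm makes 1 recursive call at each level.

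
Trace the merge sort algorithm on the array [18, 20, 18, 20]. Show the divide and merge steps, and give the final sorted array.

Merge sort trace:

Split: [18, 20, 18, 20] -> [18, 20] and [18, 20]
  Split: [18, 20] -> [18] and [20]
  Merge: [18] + [20] -> [18, 20]
  Split: [18, 20] -> [18] and [20]
  Merge: [18] + [20] -> [18, 20]
Merge: [18, 20] + [18, 20] -> [18, 18, 20, 20]

Final sorted array: [18, 18, 20, 20]

The merge sort proceeds by recursively splitting the array and merging sorted halves.
After all merges, the sorted array is [18, 18, 20, 20].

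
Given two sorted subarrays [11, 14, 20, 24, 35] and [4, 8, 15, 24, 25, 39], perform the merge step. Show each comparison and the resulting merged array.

Merging process:

Compare 11 vs 4: take 4 from right. Merged: [4]
Compare 11 vs 8: take 8 from right. Merged: [4, 8]
Compare 11 vs 15: take 11 from left. Merged: [4, 8, 11]
Compare 14 vs 15: take 14 from left. Merged: [4, 8, 11, 14]
Compare 20 vs 15: take 15 from right. Merged: [4, 8, 11, 14, 15]
Compare 20 vs 24: take 20 from left. Merged: [4, 8, 11, 14, 15, 20]
Compare 24 vs 24: take 24 from left. Merged: [4, 8, 11, 14, 15, 20, 24]
Compare 35 vs 24: take 24 from right. Merged: [4, 8, 11, 14, 15, 20, 24, 24]
Compare 35 vs 25: take 25 from right. Merged: [4, 8, 11, 14, 15, 20, 24, 24, 25]
Compare 35 vs 39: take 35 from left. Merged: [4, 8, 11, 14, 15, 20, 24, 24, 25, 35]
Append remaining from right: [39]. Merged: [4, 8, 11, 14, 15, 20, 24, 24, 25, 35, 39]

Final merged array: [4, 8, 11, 14, 15, 20, 24, 24, 25, 35, 39]
Total comparisons: 10

The merged array is [4, 8, 11, 14, 15, 20, 24, 24, 25, 35, 39], requiring 10 comparisons. The merge step runs in O(n) time where n is the total number of elements.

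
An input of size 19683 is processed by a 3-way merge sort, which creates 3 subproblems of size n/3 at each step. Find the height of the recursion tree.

For divide and conquer with division factor 3:

Problem sizes at each level:
Level 0: 19683
Level 1: 6561
Level 2: 2187
Level 3: 729
Level 4: 243
Level 5: 81
Level 6: 27
Level 7: 9
Level 8: 3
Level 9: 1

The root is level 0 and the size-1 base case is level 9 (the tree spans levels 0 through 9, i.e. 10 levels counting the root), so the depth is the number of divisions: log_3(19683) = 9

The recursion tree depth is log_3(19683) = 9. At each level, the problem size is divided by 3, so it takes 9 divisions to reduce to a base case of size 1. The algorithm makes 3 recursive calls at each level.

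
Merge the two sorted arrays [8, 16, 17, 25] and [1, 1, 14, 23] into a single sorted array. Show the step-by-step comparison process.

Merging process:

Compare 8 vs 1: take 1 from right. Merged: [1]
Compare 8 vs 1: take 1 from right. Merged: [1, 1]
Compare 8 vs 14: take 8 from left. Merged: [1, 1, 8]
Compare 16 vs 14: take 14 from right. Merged: [1, 1, 8, 14]
Compare 16 vs 23: take 16 from left. Merged: [1, 1, 8, 14, 16]
Compare 17 vs 23: take 17 from left. Merged: [1, 1, 8, 14, 16, 17]
Compare 25 vs 23: take 23 from right. Merged: [1, 1, 8, 14, 16, 17, 23]
Append remaining from left: [25]. Merged: [1, 1, 8, 14, 16, 17, 23, 25]

Final merged array: [1, 1, 8, 14, 16, 17, 23, 25]
Total comparisons: 7

The merged array is [1, 1, 8, 14, 16, 17, 23, 25], requiring 7 comparisons. The merge step runs in O(n) time where n is the total number of elements.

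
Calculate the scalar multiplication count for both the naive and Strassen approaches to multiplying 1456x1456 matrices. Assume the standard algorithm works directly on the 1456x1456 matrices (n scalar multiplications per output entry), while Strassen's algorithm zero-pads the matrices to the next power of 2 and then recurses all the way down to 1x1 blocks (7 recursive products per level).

Matrix multiplication for 1456x1456 matrices:

Strassen's algorithm requires power-of-2 dimensions. Pad 1456x1456 to 2048x2048 (next power of 2).

Standard algorithm: 1456^3 = 3086626816 multiplications
Strassen's algorithm: 7^(log2(2048)) = 7^11 = 1977326743 multiplications
Savings: 3086626816 - 1977326743 = 1109300073 multiplications

Standard: 3086626816 multiplications (1456^3). Strassen: 1977326743 multiplications (7^11, after padding to 2048x2048). Strassen reduces 8 recursive multiplications to 7 at each level.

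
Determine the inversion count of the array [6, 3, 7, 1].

Finding inversions in [6, 3, 7, 1]:

(0, 1): arr[0]=6 > arr[1]=3
(0, 3): arr[0]=6 > arr[3]=1
(1, 3): arr[1]=3 > arr[3]=1
(2, 3): arr[2]=7 > arr[3]=1

Total inversions: 4

The array has 4 inversion(s): (0,1), (0,3), (1,3), (2,3). Each pair (i,j) satisfies i < j and arr[i] > arr[j].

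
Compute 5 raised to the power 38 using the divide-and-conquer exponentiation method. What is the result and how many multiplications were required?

Computing 5^38 by squaring (build up from 5^1; each line after the first costs one multiplication):

5^1 = 5
5^2 = (5^1)^2 = 5^2 = 25
5^4 = (5^2)^2 = 25^2 = 625
5^8 = (5^4)^2 = 625^2 = 390625
5^9 = 5 * 5^8 = 5 * 390625 = 1953125
5^18 = (5^9)^2 = 1953125^2 = 3814697265625
5^19 = 5 * 5^18 = 5 * 3814697265625 = 19073486328125
5^38 = (5^19)^2 = 19073486328125^2 = 363797880709171295166015625

Result: 363797880709171295166015625
Multiplications needed: 7 (7 lines after 5^1)

5^38 = 363797880709171295166015625. Using exponentiation by squaring, this requires 7 multiplications. The key idea: if the exponent is even, square the half-power; if odd, multiply by the base once.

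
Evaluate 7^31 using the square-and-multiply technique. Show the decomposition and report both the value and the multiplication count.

Computing 7^31 by squaring (build up from 7^1; each line after the first costs one multiplication):

7^1 = 7
7^2 = (7^1)^2 = 7^2 = 49
7^3 = 7 * 7^2 = 7 * 49 = 343
7^6 = (7^3)^2 = 343^2 = 117649
7^7 = 7 * 7^6 = 7 * 117649 = 823543
7^14 = (7^7)^2 = 823543^2 = 678223072849
7^15 = 7 * 7^14 = 7 * 678223072849 = 4747561509943
7^30 = (7^15)^2 = 4747561509943^2 = 22539340290692258087863249
7^31 = 7 * 7^30 = 7 * 22539340290692258087863249 = 157775382034845806615042743

Result: 157775382034845806615042743
Multiplications needed: 8 (8 lines after 7^1)

7^31 = 157775382034845806615042743. Using exponentiation by squaring, this requires 8 multiplications. The key idea: if the exponent is even, square the half-power; if odd, multiply by the base once.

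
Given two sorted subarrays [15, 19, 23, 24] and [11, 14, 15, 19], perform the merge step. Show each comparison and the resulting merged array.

Merging process:

Compare 15 vs 11: take 11 from right. Merged: [11]
Compare 15 vs 14: take 14 from right. Merged: [11, 14]
Compare 15 vs 15: take 15 from left. Merged: [11, 14, 15]
Compare 19 vs 15: take 15 from right. Merged: [11, 14, 15, 15]
Compare 19 vs 19: take 19 from left. Merged: [11, 14, 15, 15, 19]
Compare 23 vs 19: take 19 from right. Merged: [11, 14, 15, 15, 19, 19]
Append remaining from left: [23, 24]. Merged: [11, 14, 15, 15, 19, 19, 23, 24]

Final merged array: [11, 14, 15, 15, 19, 19, 23, 24]
Total comparisons: 6

The merged array is [11, 14, 15, 15, 19, 19, 23, 24], requiring 6 comparisons. The merge step runs in O(n) time where n is the total number of elements.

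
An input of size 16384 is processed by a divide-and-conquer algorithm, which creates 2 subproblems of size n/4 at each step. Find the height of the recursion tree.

For divide and conquer with division factor 4:

Problem sizes at each level:
Level 0: 16384
Level 1: 4096
Level 2: 1024
Level 3: 256
Level 4: 64
Level 5: 16
Level 6: 4
Level 7: 1

The root is level 0 and the size-1 base case is level 7 (the tree spans levels 0 through 7, i.e. 8 levels counting the root), so the depth is the number of divisions: log_4(16384) = 7

The recursion tree depth is log_4(16384) = 7. At each level, the problem size is divided by 4, so it takes 7 divisions to reduce to a base case of size 1. The algorithm makes 2 recursive calls at each level.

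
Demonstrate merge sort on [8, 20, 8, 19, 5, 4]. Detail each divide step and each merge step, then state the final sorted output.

Merge sort trace:

Split: [8, 20, 8, 19, 5, 4] -> [8, 20, 8] and [19, 5, 4]
  Split: [8, 20, 8] -> [8] and [20, 8]
    Split: [20, 8] -> [20] and [8]
    Merge: [20] + [8] -> [8, 20]
  Merge: [8] + [8, 20] -> [8, 8, 20]
  Split: [19, 5, 4] -> [19] and [5, 4]
    Split: [5, 4] -> [5] and [4]
    Merge: [5] + [4] -> [4, 5]
  Merge: [19] + [4, 5] -> [4, 5, 19]
Merge: [8, 8, 20] + [4, 5, 19] -> [4, 5, 8, 8, 19, 20]

Final sorted array: [4, 5, 8, 8, 19, 20]

The merge sort proceeds by recursively splitting the array and merging sorted halves.
After all merges, the sorted array is [4, 5, 8, 8, 19, 20].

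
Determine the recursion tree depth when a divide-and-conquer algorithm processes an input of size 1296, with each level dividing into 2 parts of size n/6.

For divide and conquer with division factor 6:

Problem sizes at each level:
Level 0: 1296
Level 1: 216
Level 2: 36
Level 3: 6
Level 4: 1

The root is level 0 and the size-1 base case is level 4 (the tree spans levels 0 through 4, i.e. 5 levels counting the root), so the depth is the number of divisions: log_6(1296) = 4

The recursion tree depth is log_6(1296) = 4. At each level, the problem size is divided by 6, so it takes 4 divisions to reduce to a base case of size 1. The algorithm makes 2 recursive calls at each level.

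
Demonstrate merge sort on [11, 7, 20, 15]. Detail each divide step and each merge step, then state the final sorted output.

Merge sort trace:

Split: [11, 7, 20, 15] -> [11, 7] and [20, 15]
  Split: [11, 7] -> [11] and [7]
  Merge: [11] + [7] -> [7, 11]
  Split: [20, 15] -> [20] and [15]
  Merge: [20] + [15] -> [15, 20]
Merge: [7, 11] + [15, 20] -> [7, 11, 15, 20]

Final sorted array: [7, 11, 15, 20]

The merge sort proceeds by recursively splitting the array and merging sorted halves.
After all merges, the sorted array is [7, 11, 15, 20].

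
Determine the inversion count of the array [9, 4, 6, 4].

Finding inversions in [9, 4, 6, 4]:

(0, 1): arr[0]=9 > arr[1]=4
(0, 2): arr[0]=9 > arr[2]=6
(0, 3): arr[0]=9 > arr[3]=4
(2, 3): arr[2]=6 > arr[3]=4

Total inversions: 4

The array has 4 inversion(s): (0,1), (0,2), (0,3), (2,3). Each pair (i,j) satisfies i < j and arr[i] > arr[j].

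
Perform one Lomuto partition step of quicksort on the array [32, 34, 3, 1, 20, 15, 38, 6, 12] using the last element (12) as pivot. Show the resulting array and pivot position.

Lomuto partition with pivot = 12:

Initial array: [32, 34, 3, 1, 20, 15, 38, 6, 12]

arr[0]=32 > 12: no swap
arr[1]=34 > 12: no swap
arr[2]=3 <= 12: swap with position 0, array becomes [3, 34, 32, 1, 20, 15, 38, 6, 12]
arr[3]=1 <= 12: swap with position 1, array becomes [3, 1, 32, 34, 20, 15, 38, 6, 12]
arr[4]=20 > 12: no swap
arr[5]=15 > 12: no swap
arr[6]=38 > 12: no swap
arr[7]=6 <= 12: swap with position 2, array becomes [3, 1, 6, 34, 20, 15, 38, 32, 12]

Place pivot at position 3: [3, 1, 6, 12, 20, 15, 38, 32, 34]
Pivot position: 3

After partitioning with pivot 12, the array becomes [3, 1, 6, 12, 20, 15, 38, 32, 34]. The pivot is placed at index 3. All elements to the left of the pivot are <= 12, and all elements to the right are > 12.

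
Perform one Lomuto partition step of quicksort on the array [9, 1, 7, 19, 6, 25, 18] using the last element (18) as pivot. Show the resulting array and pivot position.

Lomuto partition with pivot = 18:

Initial array: [9, 1, 7, 19, 6, 25, 18]

arr[0]=9 <= 18: swap with position 0, array becomes [9, 1, 7, 19, 6, 25, 18]
arr[1]=1 <= 18: swap with position 1, array becomes [9, 1, 7, 19, 6, 25, 18]
arr[2]=7 <= 18: swap with position 2, array becomes [9, 1, 7, 19, 6, 25, 18]
arr[3]=19 > 18: no swap
arr[4]=6 <= 18: swap with position 3, array becomes [9, 1, 7, 6, 19, 25, 18]
arr[5]=25 > 18: no swap

Place pivot at position 4: [9, 1, 7, 6, 18, 25, 19]
Pivot position: 4

After partitioning with pivot 18, the array becomes [9, 1, 7, 6, 18, 25, 19]. The pivot is placed at index 4. All elements to the left of the pivot are <= 18, and all elements to the right are > 18.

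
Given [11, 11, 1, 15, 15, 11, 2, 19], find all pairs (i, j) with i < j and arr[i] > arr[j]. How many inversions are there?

Finding inversions in [11, 11, 1, 15, 15, 11, 2, 19]:

(0, 2): arr[0]=11 > arr[2]=1
(0, 6): arr[0]=11 > arr[6]=2
(1, 2): arr[1]=11 > arr[2]=1
(1, 6): arr[1]=11 > arr[6]=2
(3, 5): arr[3]=15 > arr[5]=11
(3, 6): arr[3]=15 > arr[6]=2
(4, 5): arr[4]=15 > arr[5]=11
(4, 6): arr[4]=15 > arr[6]=2
(5, 6): arr[5]=11 > arr[6]=2

Total inversions: 9

The array has 9 inversion(s): (0,2), (0,6), (1,2), (1,6), (3,5), (3,6), (4,5), (4,6), (5,6). Each pair (i,j) satisfies i < j and arr[i] > arr[j].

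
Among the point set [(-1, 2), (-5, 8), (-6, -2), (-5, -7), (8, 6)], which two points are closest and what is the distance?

Computing all pairwise distances among 5 points:

d((-1, 2), (-5, 8)) = 7.2111
d((-1, 2), (-6, -2)) = 6.4031
d((-1, 2), (-5, -7)) = 9.8489
d((-1, 2), (8, 6)) = 9.8489
d((-5, 8), (-6, -2)) = 10.0499
d((-5, 8), (-5, -7)) = 15.0
d((-5, 8), (8, 6)) = 13.1529
d((-6, -2), (-5, -7)) = 5.099 <-- minimum
d((-6, -2), (8, 6)) = 16.1245
d((-5, -7), (8, 6)) = 18.3848

Closest pair: (-6, -2) and (-5, -7) with distance 5.099

The closest pair is (-6, -2) and (-5, -7) with Euclidean distance 5.099. For 5 points, brute-force pairwise comparison is shown above. For large n, the divide-and-conquer algorithm (sort by x, recurse on halves, check the dividing strip) achieves O(n log n).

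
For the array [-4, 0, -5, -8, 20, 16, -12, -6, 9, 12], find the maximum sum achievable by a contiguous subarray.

Using Kadane's algorithm on [-4, 0, -5, -8, 20, 16, -12, -6, 9, 12]:

Scanning through the array:
Position 1 (value 0): max_ending_here = 0, max_so_far = 0
Position 2 (value -5): max_ending_here = -5, max_so_far = 0
Position 3 (value -8): max_ending_here = -8, max_so_far = 0
Position 4 (value 20): max_ending_here = 20, max_so_far = 20
Position 5 (value 16): max_ending_here = 36, max_so_far = 36
Position 6 (value -12): max_ending_here = 24, max_so_far = 36
Position 7 (value -6): max_ending_here = 18, max_so_far = 36
Position 8 (value 9): max_ending_here = 27, max_so_far = 36
Position 9 (value 12): max_ending_here = 39, max_so_far = 39

Maximum subarray: [20, 16, -12, -6, 9, 12]
Maximum sum: 39

The maximum subarray is [20, 16, -12, -6, 9, 12] with sum 39. This subarray runs from index 4 to index 9.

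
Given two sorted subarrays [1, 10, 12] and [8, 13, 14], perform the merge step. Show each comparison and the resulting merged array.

Merging process:

Compare 1 vs 8: take 1 from left. Merged: [1]
Compare 10 vs 8: take 8 from right. Merged: [1, 8]
Compare 10 vs 13: take 10 from left. Merged: [1, 8, 10]
Compare 12 vs 13: take 12 from left. Merged: [1, 8, 10, 12]
Append remaining from right: [13, 14]. Merged: [1, 8, 10, 12, 13, 14]

Final merged array: [1, 8, 10, 12, 13, 14]
Total comparisons: 4

The merged array is [1, 8, 10, 12, 13, 14], requiring 4 comparisons. The merge step runs in O(n) time where n is the total number of elements.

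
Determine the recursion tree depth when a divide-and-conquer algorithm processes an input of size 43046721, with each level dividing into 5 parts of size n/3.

For divide and conquer with division factor 3:

Problem sizes at each level:
Level 0: 43046721
Level 1: 14348907
Level 2: 4782969
Level 3: 1594323
Level 4: 531441
Level 5: 177147
Level 6: 59049
Level 7: 19683
Level 8: 6561
Level 9: 2187
Level 10: 729
Level 11: 243
Level 12: 81
Level 13: 27
Level 14: 9
Level 15: 3
Level 16: 1

The root is level 0 and the size-1 base case is level 16 (the tree spans levels 0 through 16, i.e. 17 levels counting the root), so the depth is the number of divisions: log_3(43046721) = 16

The recursion tree depth is log_3(43046721) = 16. At each level, the problem size is divided by 3, so it takes 16 divisions to reduce to a base case of size 1. The algorithm makes 5 recursive calls at each level.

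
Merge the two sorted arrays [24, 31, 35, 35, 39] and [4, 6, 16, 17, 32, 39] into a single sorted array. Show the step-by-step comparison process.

Merging process:

Compare 24 vs 4: take 4 from right. Merged: [4]
Compare 24 vs 6: take 6 from right. Merged: [4, 6]
Compare 24 vs 16: take 16 from right. Merged: [4, 6, 16]
Compare 24 vs 17: take 17 from right. Merged: [4, 6, 16, 17]
Compare 24 vs 32: take 24 from left. Merged: [4, 6, 16, 17, 24]
Compare 31 vs 32: take 31 from left. Merged: [4, 6, 16, 17, 24, 31]
Compare 35 vs 32: take 32 from right. Merged: [4, 6, 16, 17, 24, 31, 32]
Compare 35 vs 39: take 35 from left. Merged: [4, 6, 16, 17, 24, 31, 32, 35]
Compare 35 vs 39: take 35 from left. Merged: [4, 6, 16, 17, 24, 31, 32, 35, 35]
Compare 39 vs 39: take 39 from left. Merged: [4, 6, 16, 17, 24, 31, 32, 35, 35, 39]
Append remaining from right: [39]. Merged: [4, 6, 16, 17, 24, 31, 32, 35, 35, 39, 39]

Final merged array: [4, 6, 16, 17, 24, 31, 32, 35, 35, 39, 39]
Total comparisons: 10

The merged array is [4, 6, 16, 17, 24, 31, 32, 35, 35, 39, 39], requiring 10 comparisons. The merge step runs in O(n) time where n is the total number of elements.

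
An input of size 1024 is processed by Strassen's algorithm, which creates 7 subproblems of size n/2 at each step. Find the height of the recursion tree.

For divide and conquer with division factor 2:

Problem sizes at each level:
Level 0: 1024
Level 1: 512
Level 2: 256
Level 3: 128
Level 4: 64
Level 5: 32
Level 6: 16
Level 7: 8
Level 8: 4
Level 9: 2
Level 10: 1

The root is level 0 and the size-1 base case is level 10 (the tree spans levels 0 through 10, i.e. 11 levels counting the root), so the depth is the number of divisions: log_2(1024) = 10

The recursion tree depth is log_2(1024) = 10. At each level, the problem size is divided by 2, so it takes 10 divisions to reduce to a base case of size 1. The algorithm makes 7 recursive calls at each level.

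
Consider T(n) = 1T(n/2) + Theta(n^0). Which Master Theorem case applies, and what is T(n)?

Master Theorem for T(n) = 1T(n/2) + O(n^0):

a = 1, b = 2, c = 0
log_b(a) = log_2(1) = 0.0000

Case 2: c = 0 = log_2(1) = 0.0000
T(n) = O(n^0 log n) = O(log n)

For T(n) = 1T(n/2) + O(n^0): log_2(1) = 0.0000. This is Case 2 of the Master Theorem (c = log_b(a), equal work at all levels), giving O(log n).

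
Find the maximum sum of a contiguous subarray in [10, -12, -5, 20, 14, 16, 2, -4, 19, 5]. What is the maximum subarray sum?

Using Kadane's algorithm on [10, -12, -5, 20, 14, 16, 2, -4, 19, 5]:

Scanning through the array:
Position 1 (value -12): max_ending_here = -2, max_so_far = 10
Position 2 (value -5): max_ending_here = -5, max_so_far = 10
Position 3 (value 20): max_ending_here = 20, max_so_far = 20
Position 4 (value 14): max_ending_here = 34, max_so_far = 34
Position 5 (value 16): max_ending_here = 50, max_so_far = 50
Position 6 (value 2): max_ending_here = 52, max_so_far = 52
Position 7 (value -4): max_ending_here = 48, max_so_far = 52
Position 8 (value 19): max_ending_here = 67, max_so_far = 67
Position 9 (value 5): max_ending_here = 72, max_so_far = 72

Maximum subarray: [20, 14, 16, 2, -4, 19, 5]
Maximum sum: 72

The maximum subarray is [20, 14, 16, 2, -4, 19, 5] with sum 72. This subarray runs from index 3 to index 9.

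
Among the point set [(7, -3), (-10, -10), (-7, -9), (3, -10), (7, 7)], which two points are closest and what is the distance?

Computing all pairwise distances among 5 points:

d((7, -3), (-10, -10)) = 18.3848
d((7, -3), (-7, -9)) = 15.2315
d((7, -3), (3, -10)) = 8.0623
d((7, -3), (7, 7)) = 10.0
d((-10, -10), (-7, -9)) = 3.1623 <-- minimum
d((-10, -10), (3, -10)) = 13.0
d((-10, -10), (7, 7)) = 24.0416
d((-7, -9), (3, -10)) = 10.0499
d((-7, -9), (7, 7)) = 21.2603
d((3, -10), (7, 7)) = 17.4642

Closest pair: (-10, -10) and (-7, -9) with distance 3.1623

The closest pair is (-10, -10) and (-7, -9) with Euclidean distance 3.1623. For 5 points, brute-force pairwise comparison is shown above. For large n, the divide-and-conquer algorithm (sort by x, recurse on halves, check the dividing strip) achieves O(n log n).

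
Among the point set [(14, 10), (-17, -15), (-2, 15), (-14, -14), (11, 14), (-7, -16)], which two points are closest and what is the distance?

Computing all pairwise distances among 6 points:

d((14, 10), (-17, -15)) = 39.8246
d((14, 10), (-2, 15)) = 16.7631
d((14, 10), (-14, -14)) = 36.8782
d((14, 10), (11, 14)) = 5.0
d((14, 10), (-7, -16)) = 33.4215
d((-17, -15), (-2, 15)) = 33.541
d((-17, -15), (-14, -14)) = 3.1623 <-- minimum
d((-17, -15), (11, 14)) = 40.3113
d((-17, -15), (-7, -16)) = 10.0499
d((-2, 15), (-14, -14)) = 31.3847
d((-2, 15), (11, 14)) = 13.0384
d((-2, 15), (-7, -16)) = 31.4006
d((-14, -14), (11, 14)) = 37.5366
d((-14, -14), (-7, -16)) = 7.2801
d((11, 14), (-7, -16)) = 34.9857

Closest pair: (-17, -15) and (-14, -14) with distance 3.1623

The closest pair is (-17, -15) and (-14, -14) with Euclidean distance 3.1623. For 6 points, brute-force pairwise comparison is shown above. For large n, the divide-and-conquer algorithm (sort by x, recurse on halves, check the dividing strip) achieves O(n log n).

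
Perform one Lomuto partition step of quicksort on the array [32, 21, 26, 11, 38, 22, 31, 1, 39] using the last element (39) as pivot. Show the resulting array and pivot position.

Lomuto partition with pivot = 39:

Initial array: [32, 21, 26, 11, 38, 22, 31, 1, 39]

arr[0]=32 <= 39: swap with position 0, array becomes [32, 21, 26, 11, 38, 22, 31, 1, 39]
arr[1]=21 <= 39: swap with position 1, array becomes [32, 21, 26, 11, 38, 22, 31, 1, 39]
arr[2]=26 <= 39: swap with position 2, array becomes [32, 21, 26, 11, 38, 22, 31, 1, 39]
arr[3]=11 <= 39: swap with position 3, array becomes [32, 21, 26, 11, 38, 22, 31, 1, 39]
arr[4]=38 <= 39: swap with position 4, array becomes [32, 21, 26, 11, 38, 22, 31, 1, 39]
arr[5]=22 <= 39: swap with position 5, array becomes [32, 21, 26, 11, 38, 22, 31, 1, 39]
arr[6]=31 <= 39: swap with position 6, array becomes [32, 21, 26, 11, 38, 22, 31, 1, 39]
arr[7]=1 <= 39: swap with position 7, array becomes [32, 21, 26, 11, 38, 22, 31, 1, 39]

Place pivot at position 8: [32, 21, 26, 11, 38, 22, 31, 1, 39]
Pivot position: 8

After partitioning with pivot 39, the array becomes [32, 21, 26, 11, 38, 22, 31, 1, 39]. The pivot is placed at index 8. All elements to the left of the pivot are <= 39, and all elements to the right are > 39.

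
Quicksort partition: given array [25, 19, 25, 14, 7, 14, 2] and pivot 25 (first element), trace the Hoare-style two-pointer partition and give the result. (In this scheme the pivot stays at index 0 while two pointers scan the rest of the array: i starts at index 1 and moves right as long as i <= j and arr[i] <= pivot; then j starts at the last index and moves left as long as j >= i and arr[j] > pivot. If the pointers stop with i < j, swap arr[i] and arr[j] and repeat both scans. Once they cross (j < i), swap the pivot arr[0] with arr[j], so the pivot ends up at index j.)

Hoare-style two-pointer partition with pivot = 25:

Initial array: [25, 19, 25, 14, 7, 14, 2]

Pointers start at i = 1, j = 6.
i ends at 7, j ends at 6: the pointers have crossed (j < i), so scanning stops.

Swap pivot arr[0] with arr[6] to place pivot at position 6: [2, 19, 25, 14, 7, 14, 25]
Pivot position: 6

After partitioning with pivot 25, the array becomes [2, 19, 25, 14, 7, 14, 25]. The pivot is placed at index 6. All elements to the left of the pivot are <= 25, and all elements to the right are > 25.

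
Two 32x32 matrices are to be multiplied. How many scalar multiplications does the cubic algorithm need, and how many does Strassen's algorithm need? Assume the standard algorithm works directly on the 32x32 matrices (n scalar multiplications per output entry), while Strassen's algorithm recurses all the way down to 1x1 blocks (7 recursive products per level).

Matrix multiplication for 32x32 matrices:

Standard algorithm: 32^3 = 32768 multiplications
Strassen's algorithm: 7^(log2(32)) = 7^5 = 16807 multiplications
Savings: 32768 - 16807 = 15961 multiplications

Standard: 32768 multiplications (32^3). Strassen: 16807 multiplications (7^5). Strassen reduces 8 recursive multiplications to 7 at each level.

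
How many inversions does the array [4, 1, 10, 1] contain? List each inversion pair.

Finding inversions in [4, 1, 10, 1]:

(0, 1): arr[0]=4 > arr[1]=1
(0, 3): arr[0]=4 > arr[3]=1
(2, 3): arr[2]=10 > arr[3]=1

Total inversions: 3

The array has 3 inversion(s): (0,1), (0,3), (2,3). Each pair (i,j) satisfies i < j and arr[i] > arr[j].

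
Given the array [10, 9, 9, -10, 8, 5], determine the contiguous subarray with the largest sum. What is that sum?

Using Kadane's algorithm on [10, 9, 9, -10, 8, 5]:

Scanning through the array:
Position 1 (value 9): max_ending_here = 19, max_so_far = 19
Position 2 (value 9): max_ending_here = 28, max_so_far = 28
Position 3 (value -10): max_ending_here = 18, max_so_far = 28
Position 4 (value 8): max_ending_here = 26, max_so_far = 28
Position 5 (value 5): max_ending_here = 31, max_so_far = 31

Maximum subarray: [10, 9, 9, -10, 8, 5]
Maximum sum: 31

The maximum subarray is [10, 9, 9, -10, 8, 5] with sum 31. This subarray runs from index 0 to index 5.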